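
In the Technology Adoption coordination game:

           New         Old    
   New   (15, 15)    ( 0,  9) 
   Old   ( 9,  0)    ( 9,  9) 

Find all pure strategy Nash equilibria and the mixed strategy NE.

Pure NE: (New, New) and (Old, Old); Mixed NE: p = 0.6, q = 0.6

Work:
Check pure NE:
(New, New): (15, 15) - no unilateral deviation beneficial
(Old, Old): (9, 9) - no unilateral deviation beneficial
Mixed NE: P1 plays New with p = 0.6, P2 plays New with q = 0.6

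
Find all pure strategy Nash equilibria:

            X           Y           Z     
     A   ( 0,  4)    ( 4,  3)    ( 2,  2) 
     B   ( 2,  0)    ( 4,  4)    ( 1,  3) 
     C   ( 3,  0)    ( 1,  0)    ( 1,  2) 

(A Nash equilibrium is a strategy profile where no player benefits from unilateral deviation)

Nash equilibrium: (B, Y)

Work:
Best responses:
  P1 vs X: payoffs [0, 2, 3] → best response C (payoff 3)
  P1 vs Y: payoffs [4, 4, 1] → best response A/B (payoff 4)
  P1 vs Z: payoffs [2, 1, 1] → best response A (payoff 2)
  P2 vs A: payoffs [4, 3, 2] → best response X (payoff 4)
  P2 vs B: payoffs [0, 4, 3] → best response Y (payoff 4)
  P2 vs C: payoffs [0, 0, 2] → best response Z (payoff 2)
Mutual best responses: (B,Y) → Nash equilibria.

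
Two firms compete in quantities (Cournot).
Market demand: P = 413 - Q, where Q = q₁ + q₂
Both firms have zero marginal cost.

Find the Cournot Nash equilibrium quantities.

q₁* = q₂* = 137.67; P* = 137.67

Work:
Profit: π_i = P·q_i = (a - q_i - q_j)·q_i
FOC: ∂π_i/∂q_i = a - 2q_i - q_j = 0
Reaction function: q_i = (413 - q_j)/2
Symmetry: q* = 413/3 = 137.67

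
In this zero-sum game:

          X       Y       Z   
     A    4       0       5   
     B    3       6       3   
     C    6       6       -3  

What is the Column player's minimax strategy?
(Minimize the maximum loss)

Column should play Z, value = 5

Work:
Column player minimizes Row's maximum payoff:
Column X: max payoff to Row = 6
Column Y: max payoff to Row = 6
Column Z: max payoff to Row = 5
Minimum is 5, achieved by column Z.
Minimax strategy: Z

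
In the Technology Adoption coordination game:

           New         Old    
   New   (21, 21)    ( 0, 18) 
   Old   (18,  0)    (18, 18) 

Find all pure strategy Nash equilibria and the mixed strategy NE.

Pure NE: (New, New) and (Old, Old); Mixed NE: p = 0.8571, q = 0.8571

Work:
Check pure NE:
(New, New): (21, 21) - no unilateral deviation beneficial
(Old, Old): (18, 18) - no unilateral deviation beneficial
Mixed NE: P1 plays New with p = 0.8571, P2 plays New with q = 0.8571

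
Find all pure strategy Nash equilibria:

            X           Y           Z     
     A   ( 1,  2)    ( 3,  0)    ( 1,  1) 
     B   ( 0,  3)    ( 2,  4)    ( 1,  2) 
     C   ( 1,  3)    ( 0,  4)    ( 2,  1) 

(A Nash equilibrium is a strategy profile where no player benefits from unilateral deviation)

Nash equilibrium: (A, X)

Work:
Best responses:
  P1 vs X: payoffs [1, 0, 1] → best response A/C (payoff 1)
  P1 vs Y: payoffs [3, 2, 0] → best response A (payoff 3)
  P1 vs Z: payoffs [1, 1, 2] → best response C (payoff 2)
  P2 vs A: payoffs [2, 0, 1] → best response X (payoff 2)
  P2 vs B: payoffs [3, 4, 2] → best response Y (payoff 4)
  P2 vs C: payoffs [3, 4, 1] → best response Y (payoff 4)
Mutual best responses: (A,X) → Nash equilibria.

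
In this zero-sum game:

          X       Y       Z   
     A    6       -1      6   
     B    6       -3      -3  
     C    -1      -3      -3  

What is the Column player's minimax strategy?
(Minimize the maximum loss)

Column should play Y, value = -1

Work:
Column player minimizes Row's maximum payoff:
Column X: max payoff to Row = 6
Column Y: max payoff to Row = -1
Column Z: max payoff to Row = 6
Minimum is -1, achieved by column Y.
Minimax strategy: Y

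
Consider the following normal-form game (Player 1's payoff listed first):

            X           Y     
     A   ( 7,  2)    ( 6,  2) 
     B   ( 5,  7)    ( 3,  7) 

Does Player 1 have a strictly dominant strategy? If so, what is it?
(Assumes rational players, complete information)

Yes, Player 1's strictly dominant strategy is A

Work:
A strategy strictly dominates another if it gives a strictly higher payoff against every opponent action. Compare each pair of P1's strategies column-by-column:
  A vs B: [7 vs 5, 6 vs 3] → A strictly dominates B
  B vs A: [5 vs 7, 3 vs 6] → B does not strictly dominate A (column X: 5 ≤ 7)
A strictly dominates every other strategy → strictly dominant.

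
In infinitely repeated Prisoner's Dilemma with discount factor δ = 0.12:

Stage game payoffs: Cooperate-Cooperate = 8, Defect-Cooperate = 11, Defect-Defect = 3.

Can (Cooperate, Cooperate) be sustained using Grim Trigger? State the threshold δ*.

δ* = 0.375; since δ = 0.12 < 0.375, cooperation cannot be sustained

Work:
For Grim Trigger:
Cooperate forever: 8/(1-δ)
Defect then punished: 11 + 3·δ/(1-δ)
Need: 8/(1-δ) ≥ 11 + 3·δ/(1-δ)
Solving: δ ≥ (T-R)/(T-P) = (11-8)/(11-3) = 0.375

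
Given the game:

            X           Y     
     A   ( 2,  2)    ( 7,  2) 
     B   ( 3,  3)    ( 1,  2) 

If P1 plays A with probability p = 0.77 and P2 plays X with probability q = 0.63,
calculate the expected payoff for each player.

E[P1] = 3.4843, E[P2] = 2.1449

Work:
E[P1] = p·q·π₁(A,X) + p·(1-q)·π₁(A,Y) + (1-p)·q·π₁(B,X) + (1-p)·(1-q)·π₁(B,Y)
= 0.77·0.63·2 + 0.77·0.37·7 + 0.23·0.63·3 + 0.23·0.37·1
= 3.4843

E[P2] = 2.1449 (similar calculation)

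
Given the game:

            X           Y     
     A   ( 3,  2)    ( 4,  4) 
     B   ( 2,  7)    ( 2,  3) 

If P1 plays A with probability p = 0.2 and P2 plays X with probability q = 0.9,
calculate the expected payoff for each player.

E[P1] = 2.22, E[P2] = 5.72

Work:
E[P1] = p·q·π₁(A,X) + p·(1-q)·π₁(A,Y) + (1-p)·q·π₁(B,X) + (1-p)·(1-q)·π₁(B,Y)
= 0.2·0.9·3 + 0.2·0.1·4 + 0.8·0.9·2 + 0.8·0.1·2
= 2.22

E[P2] = 5.72 (similar calculation)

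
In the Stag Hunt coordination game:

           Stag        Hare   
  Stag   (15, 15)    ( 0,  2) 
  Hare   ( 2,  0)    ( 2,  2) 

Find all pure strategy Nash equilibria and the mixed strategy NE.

Pure NE: (Stag, Stag) and (Hare, Hare); Mixed NE: p = 0.1333, q = 0.1333

Work:
Check pure NE:
(Stag, Stag): (15, 15) - no unilateral deviation beneficial
(Hare, Hare): (2, 2) - no unilateral deviation beneficial
Mixed NE: P1 plays Stag with p = 0.1333, P2 plays Stag with q = 0.1333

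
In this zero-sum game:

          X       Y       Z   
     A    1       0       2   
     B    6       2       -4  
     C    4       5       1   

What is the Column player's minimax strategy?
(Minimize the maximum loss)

Column should play Z, value = 2

Work:
Column player minimizes Row's maximum payoff:
Column X: max payoff to Row = 6
Column Y: max payoff to Row = 5
Column Z: max payoff to Row = 2
Minimum is 2, achieved by column Z.
Minimax strategy: Z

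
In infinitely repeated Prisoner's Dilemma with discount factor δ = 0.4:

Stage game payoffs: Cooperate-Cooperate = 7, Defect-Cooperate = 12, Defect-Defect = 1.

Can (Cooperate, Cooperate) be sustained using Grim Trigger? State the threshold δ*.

δ* = 0.4545; since δ = 0.4 < 0.4545, cooperation cannot be sustained

Work:
For Grim Trigger:
Cooperate forever: 7/(1-δ)
Defect then punished: 12 + 1·δ/(1-δ)
Need: 7/(1-δ) ≥ 12 + 1·δ/(1-δ)
Solving: δ ≥ (T-R)/(T-P) = (12-7)/(12-1) = 0.4545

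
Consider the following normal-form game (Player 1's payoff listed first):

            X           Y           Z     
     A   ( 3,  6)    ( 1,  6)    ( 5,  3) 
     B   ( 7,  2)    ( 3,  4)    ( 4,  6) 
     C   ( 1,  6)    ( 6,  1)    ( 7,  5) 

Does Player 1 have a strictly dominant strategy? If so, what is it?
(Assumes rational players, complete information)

No strictly dominant strategy exists for Player 1

Work:
A strategy strictly dominates another if it gives a strictly higher payoff against every opponent action. Compare each pair of P1's strategies column-by-column:
  A vs B: [3 vs 7, 1 vs 3, 5 vs 4] → A does not strictly dominate B (column X: 3 ≤ 7)
  A vs C: [3 vs 1, 1 vs 6, 5 vs 7] → A does not strictly dominate C (column Y: 1 ≤ 6)
  B vs A: [7 vs 3, 3 vs 1, 4 vs 5] → B does not strictly dominate A (column Z: 4 ≤ 5)
  B vs C: [7 vs 1, 3 vs 6, 4 vs 7] → B does not strictly dominate C (column Y: 3 ≤ 6)
  C vs A: [1 vs 3, 6 vs 1, 7 vs 5] → C does not strictly dominate A (column X: 1 ≤ 3)
  C vs B: [1 vs 7, 6 vs 3, 7 vs 4] → C does not strictly dominate B (column X: 1 ≤ 7)
No single strategy strictly dominates all others → no strictly dominant strategy.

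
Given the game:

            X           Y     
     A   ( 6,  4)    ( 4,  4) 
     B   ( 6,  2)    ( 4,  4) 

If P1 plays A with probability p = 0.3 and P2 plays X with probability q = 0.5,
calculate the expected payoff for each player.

E[P1] = 5.0, E[P2] = 3.3

Work:
E[P1] = p·q·π₁(A,X) + p·(1-q)·π₁(A,Y) + (1-p)·q·π₁(B,X) + (1-p)·(1-q)·π₁(B,Y)
= 0.3·0.5·6 + 0.3·0.5·4 + 0.7·0.5·6 + 0.7·0.5·4
= 5.0

E[P2] = 3.3 (similar calculation)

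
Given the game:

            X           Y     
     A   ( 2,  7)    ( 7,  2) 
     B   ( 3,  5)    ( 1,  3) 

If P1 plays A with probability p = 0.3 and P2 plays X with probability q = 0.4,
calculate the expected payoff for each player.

E[P1] = 2.76, E[P2] = 3.86

Work:
E[P1] = p·q·π₁(A,X) + p·(1-q)·π₁(A,Y) + (1-p)·q·π₁(B,X) + (1-p)·(1-q)·π₁(B,Y)
= 0.3·0.4·2 + 0.3·0.6·7 + 0.7·0.4·3 + 0.7·0.6·1
= 2.76

E[P2] = 3.86 (similar calculation)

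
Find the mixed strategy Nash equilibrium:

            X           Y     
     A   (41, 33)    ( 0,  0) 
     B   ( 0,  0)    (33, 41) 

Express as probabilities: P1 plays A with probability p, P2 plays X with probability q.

p = 0.5541, q = 0.4459

Work:
Find probabilities that make opponent indifferent:
P2 chooses q to make P1 indifferent between A and B
P1 chooses p to make P2 indifferent between X and Y
Mixed NE: P1 plays (A: 0.5541, B: 0.4459), P2 plays (X: 0.4459, Y: 0.5541)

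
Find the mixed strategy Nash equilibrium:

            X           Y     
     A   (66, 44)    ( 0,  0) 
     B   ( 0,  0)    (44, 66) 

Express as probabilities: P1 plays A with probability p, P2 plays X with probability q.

p = 0.6, q = 0.4

Work:
Find probabilities that make opponent indifferent:
P2 chooses q to make P1 indifferent between A and B
P1 chooses p to make P2 indifferent between X and Y
Mixed NE: P1 plays (A: 0.6, B: 0.4), P2 plays (X: 0.4, Y: 0.6)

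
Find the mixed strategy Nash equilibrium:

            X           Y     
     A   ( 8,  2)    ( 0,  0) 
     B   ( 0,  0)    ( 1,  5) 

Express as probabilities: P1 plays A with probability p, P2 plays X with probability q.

p = 0.7143, q = 0.1111

Work:
Find probabilities that make opponent indifferent:
P2 chooses q to make P1 indifferent between A and B
P1 chooses p to make P2 indifferent between X and Y
Mixed NE: P1 plays (A: 0.7143, B: 0.2857), P2 plays (X: 0.1111, Y: 0.8889)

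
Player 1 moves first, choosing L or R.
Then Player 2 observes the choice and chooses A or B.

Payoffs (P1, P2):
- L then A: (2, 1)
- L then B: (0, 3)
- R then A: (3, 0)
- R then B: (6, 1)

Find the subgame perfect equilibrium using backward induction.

P1 plays R, P2 plays B after L and B after R; Payoff (6, 1)

Work:
Backward induction:
After L: P2 chooses B → P1 gets 0
After R: P2 chooses B → P1 gets 6
P1 chooses R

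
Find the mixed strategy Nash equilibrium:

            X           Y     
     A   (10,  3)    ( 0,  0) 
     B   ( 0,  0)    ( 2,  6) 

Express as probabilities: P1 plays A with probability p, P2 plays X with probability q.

p = 0.6667, q = 0.1667

Work:
Find probabilities that make opponent indifferent:
P2 chooses q to make P1 indifferent between A and B
P1 chooses p to make P2 indifferent between X and Y
Mixed NE: P1 plays (A: 0.6667, B: 0.3333), P2 plays (X: 0.1667, Y: 0.8333)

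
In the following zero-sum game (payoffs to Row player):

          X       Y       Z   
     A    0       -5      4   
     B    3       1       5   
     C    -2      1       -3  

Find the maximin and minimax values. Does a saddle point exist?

Maximin = 1, Minimax = 1, Saddle: True

Work:
Row minimums: [-5, 1, -3] → maximin = 1
Column maximums: [3, 1, 5] → minimax = 1
Saddle point exists! Game value = 1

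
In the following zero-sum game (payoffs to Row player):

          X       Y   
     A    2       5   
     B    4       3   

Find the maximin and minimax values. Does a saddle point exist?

Maximin = 3, Minimax = 4, Saddle: False

Work:
Row minimums: [2, 3] → maximin = 3
Column maximums: [4, 5] → minimax = 4
No saddle point (maximin ≠ minimax). Mixed strategy needed.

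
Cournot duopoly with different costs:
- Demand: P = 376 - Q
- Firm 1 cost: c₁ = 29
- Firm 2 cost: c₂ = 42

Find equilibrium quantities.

q₁* = 120.0, q₂* = 107.0

Work:
Reaction: q₁ = (376 - 29 - q₂)/2
Reaction: q₂ = (376 - 42 - q₁)/2
Solve simultaneously:
q₁* = (376 - 2×29 + 42)/3 = 120.0
q₂* = (376 - 2×42 + 29)/3 = 107.0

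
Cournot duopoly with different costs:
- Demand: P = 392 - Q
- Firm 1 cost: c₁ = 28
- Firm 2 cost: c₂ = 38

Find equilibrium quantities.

q₁* = 124.67, q₂* = 114.67

Work:
Reaction: q₁ = (392 - 28 - q₂)/2
Reaction: q₂ = (392 - 38 - q₁)/2
Solve simultaneously:
q₁* = (392 - 2×28 + 38)/3 = 124.67
q₂* = (392 - 2×38 + 28)/3 = 114.67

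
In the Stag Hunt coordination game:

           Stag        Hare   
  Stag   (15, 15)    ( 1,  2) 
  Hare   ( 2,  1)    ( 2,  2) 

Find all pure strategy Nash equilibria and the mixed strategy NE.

Pure NE: (Stag, Stag) and (Hare, Hare); Mixed NE: p = 0.0714, q = 0.0714

Work:
Check pure NE:
(Stag, Stag): (15, 15) - no unilateral deviation beneficial
(Hare, Hare): (2, 2) - no unilateral deviation beneficial
Mixed NE: P1 plays Stag with p = 0.0714, P2 plays Stag with q = 0.0714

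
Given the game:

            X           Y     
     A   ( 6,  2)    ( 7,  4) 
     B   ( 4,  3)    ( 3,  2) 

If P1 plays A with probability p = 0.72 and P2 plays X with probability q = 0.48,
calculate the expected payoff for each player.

E[P1] = 5.6688, E[P2] = 2.8832

Work:
E[P1] = p·q·π₁(A,X) + p·(1-q)·π₁(A,Y) + (1-p)·q·π₁(B,X) + (1-p)·(1-q)·π₁(B,Y)
= 0.72·0.48·6 + 0.72·0.52·7 + 0.28·0.48·4 + 0.28·0.52·3
= 5.6688

E[P2] = 2.8832 (similar calculation)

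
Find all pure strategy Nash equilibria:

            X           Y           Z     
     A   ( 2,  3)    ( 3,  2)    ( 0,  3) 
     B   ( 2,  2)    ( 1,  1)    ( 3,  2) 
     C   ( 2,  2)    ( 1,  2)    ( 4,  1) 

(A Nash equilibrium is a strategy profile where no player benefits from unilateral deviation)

Nash equilibrium: (A, X), (B, X), (C, X)

Work:
Best responses:
  P1 vs X: payoffs [2, 2, 2] → best response A/B/C (payoff 2)
  P1 vs Y: payoffs [3, 1, 1] → best response A (payoff 3)
  P1 vs Z: payoffs [0, 3, 4] → best response C (payoff 4)
  P2 vs A: payoffs [3, 2, 3] → best response X/Z (payoff 3)
  P2 vs B: payoffs [2, 1, 2] → best response X/Z (payoff 2)
  P2 vs C: payoffs [2, 2, 1] → best response X/Y (payoff 2)
Mutual best responses: (A,X), (B,X), (C,X) → Nash equilibria.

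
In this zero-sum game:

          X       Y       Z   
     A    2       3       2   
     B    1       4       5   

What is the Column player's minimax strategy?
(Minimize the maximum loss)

Column should play X, value = 2

Work:
Column player minimizes Row's maximum payoff:
Column X: max payoff to Row = 2
Column Y: max payoff to Row = 4
Column Z: max payoff to Row = 5
Minimum is 2, achieved by column X.
Minimax strategy: X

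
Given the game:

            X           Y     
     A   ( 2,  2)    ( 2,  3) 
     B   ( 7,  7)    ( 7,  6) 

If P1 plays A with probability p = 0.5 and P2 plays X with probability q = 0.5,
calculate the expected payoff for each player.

E[P1] = 4.5, E[P2] = 4.5

Work:
E[P1] = p·q·π₁(A,X) + p·(1-q)·π₁(A,Y) + (1-p)·q·π₁(B,X) + (1-p)·(1-q)·π₁(B,Y)
= 0.5·0.5·2 + 0.5·0.5·2 + 0.5·0.5·7 + 0.5·0.5·7
= 4.5

E[P2] = 4.5 (similar calculation)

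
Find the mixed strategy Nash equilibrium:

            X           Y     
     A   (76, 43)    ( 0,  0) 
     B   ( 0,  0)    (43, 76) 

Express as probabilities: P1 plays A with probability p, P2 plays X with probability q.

p = 0.6387, q = 0.3613

Work:
Find probabilities that make opponent indifferent:
P2 chooses q to make P1 indifferent between A and B
P1 chooses p to make P2 indifferent between X and Y
Mixed NE: P1 plays (A: 0.6387, B: 0.3613), P2 plays (X: 0.3613, Y: 0.6387)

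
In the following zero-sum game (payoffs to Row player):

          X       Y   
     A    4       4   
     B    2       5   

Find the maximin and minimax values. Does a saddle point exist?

Maximin = 4, Minimax = 4, Saddle: True

Work:
Row minimums: [4, 2] → maximin = 4
Column maximums: [4, 5] → minimax = 4
Saddle point exists! Game value = 4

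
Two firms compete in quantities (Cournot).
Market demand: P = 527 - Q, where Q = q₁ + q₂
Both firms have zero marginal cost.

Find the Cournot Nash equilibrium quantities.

q₁* = q₂* = 175.67; P* = 175.67

Work:
Profit: π_i = P·q_i = (a - q_i - q_j)·q_i
FOC: ∂π_i/∂q_i = a - 2q_i - q_j = 0
Reaction function: q_i = (527 - q_j)/2
Symmetry: q* = 527/3 = 175.67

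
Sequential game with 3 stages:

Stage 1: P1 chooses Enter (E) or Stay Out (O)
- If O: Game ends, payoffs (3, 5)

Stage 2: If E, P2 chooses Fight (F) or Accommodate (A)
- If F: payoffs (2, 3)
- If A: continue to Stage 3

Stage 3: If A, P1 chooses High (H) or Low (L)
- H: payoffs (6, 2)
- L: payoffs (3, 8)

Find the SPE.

SPE: (O, F, H); Outcome (3, 5)

Work:
Stage 3: P1 chooses H (6 vs 3)
Stage 2: P2: F->3, A->2 (anticipating H). Choose F
Stage 1: P1: O->3, E->2 (anticipating F, H). Choose O
SPE path: O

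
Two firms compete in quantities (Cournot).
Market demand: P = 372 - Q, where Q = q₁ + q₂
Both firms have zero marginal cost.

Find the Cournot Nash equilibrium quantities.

q₁* = q₂* = 124.0; P* = 124.0

Work:
Profit: π_i = P·q_i = (a - q_i - q_j)·q_i
FOC: ∂π_i/∂q_i = a - 2q_i - q_j = 0
Reaction function: q_i = (372 - q_j)/2
Symmetry: q* = 372/3 = 124.0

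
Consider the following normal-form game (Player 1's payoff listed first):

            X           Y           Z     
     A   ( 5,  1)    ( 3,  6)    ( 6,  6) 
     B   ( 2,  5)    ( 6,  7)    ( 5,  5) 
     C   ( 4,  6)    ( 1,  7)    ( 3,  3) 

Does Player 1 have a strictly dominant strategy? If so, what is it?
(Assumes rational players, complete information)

No strictly dominant strategy exists for Player 1

Work:
A strategy strictly dominates another if it gives a strictly higher payoff against every opponent action. Compare each pair of P1's strategies column-by-column:
  A vs B: [5 vs 2, 3 vs 6, 6 vs 5] → A does not strictly dominate B (column Y: 3 ≤ 6)
  A vs C: [5 vs 4, 3 vs 1, 6 vs 3] → A strictly dominates C
  B vs A: [2 vs 5, 6 vs 3, 5 vs 6] → B does not strictly dominate A (column X: 2 ≤ 5)
  B vs C: [2 vs 4, 6 vs 1, 5 vs 3] → B does not strictly dominate C (column X: 2 ≤ 4)
  C vs A: [4 vs 5, 1 vs 3, 3 vs 6] → C does not strictly dominate A (column X: 4 ≤ 5)
  C vs B: [4 vs 2, 1 vs 6, 3 vs 5] → C does not strictly dominate B (column Y: 1 ≤ 6)
No single strategy strictly dominates all others → no strictly dominant strategy.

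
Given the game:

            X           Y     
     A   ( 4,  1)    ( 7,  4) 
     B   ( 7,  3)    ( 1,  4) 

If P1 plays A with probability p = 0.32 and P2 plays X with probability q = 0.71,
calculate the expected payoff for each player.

E[P1] = 5.1352, E[P2] = 2.8356

Work:
E[P1] = p·q·π₁(A,X) + p·(1-q)·π₁(A,Y) + (1-p)·q·π₁(B,X) + (1-p)·(1-q)·π₁(B,Y)
= 0.32·0.71·4 + 0.32·0.29·7 + 0.68·0.71·7 + 0.68·0.29·1
= 5.1352

E[P2] = 2.8356 (similar calculation)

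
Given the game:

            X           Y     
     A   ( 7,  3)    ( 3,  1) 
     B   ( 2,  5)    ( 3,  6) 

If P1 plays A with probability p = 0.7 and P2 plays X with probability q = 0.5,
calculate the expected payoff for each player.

E[P1] = 4.25, E[P2] = 3.05

Work:
E[P1] = p·q·π₁(A,X) + p·(1-q)·π₁(A,Y) + (1-p)·q·π₁(B,X) + (1-p)·(1-q)·π₁(B,Y)
= 0.7·0.5·7 + 0.7·0.5·3 + 0.3·0.5·2 + 0.3·0.5·3
= 4.25

E[P2] = 3.05 (similar calculation)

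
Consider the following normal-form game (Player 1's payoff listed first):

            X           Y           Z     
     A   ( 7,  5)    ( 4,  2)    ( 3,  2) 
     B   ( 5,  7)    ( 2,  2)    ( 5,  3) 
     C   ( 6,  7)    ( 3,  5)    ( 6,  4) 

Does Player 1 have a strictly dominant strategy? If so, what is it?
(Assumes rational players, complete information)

No strictly dominant strategy exists for Player 1

Work:
A strategy strictly dominates another if it gives a strictly higher payoff against every opponent action. Compare each pair of P1's strategies column-by-column:
  A vs B: [7 vs 5, 4 vs 2, 3 vs 5] → A does not strictly dominate B (column Z: 3 ≤ 5)
  A vs C: [7 vs 6, 4 vs 3, 3 vs 6] → A does not strictly dominate C (column Z: 3 ≤ 6)
  B vs A: [5 vs 7, 2 vs 4, 5 vs 3] → B does not strictly dominate A (column X: 5 ≤ 7)
  B vs C: [5 vs 6, 2 vs 3, 5 vs 6] → B does not strictly dominate C (column X: 5 ≤ 6)
  C vs A: [6 vs 7, 3 vs 4, 6 vs 3] → C does not strictly dominate A (column X: 6 ≤ 7)
  C vs B: [6 vs 5, 3 vs 2, 6 vs 5] → C strictly dominates B
No single strategy strictly dominates all others → no strictly dominant strategy.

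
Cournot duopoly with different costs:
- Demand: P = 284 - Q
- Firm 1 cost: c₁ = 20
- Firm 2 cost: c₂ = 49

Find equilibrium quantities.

q₁* = 97.67, q₂* = 68.67

Work:
Reaction: q₁ = (284 - 20 - q₂)/2
Reaction: q₂ = (284 - 49 - q₁)/2
Solve simultaneously:
q₁* = (284 - 2×20 + 49)/3 = 97.67
q₂* = (284 - 2×49 + 20)/3 = 68.67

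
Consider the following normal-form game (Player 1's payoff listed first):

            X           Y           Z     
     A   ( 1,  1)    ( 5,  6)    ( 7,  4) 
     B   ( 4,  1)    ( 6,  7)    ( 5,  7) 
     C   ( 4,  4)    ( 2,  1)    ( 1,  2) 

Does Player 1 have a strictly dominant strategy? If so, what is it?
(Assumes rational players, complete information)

No strictly dominant strategy exists for Player 1

Work:
A strategy strictly dominates another if it gives a strictly higher payoff against every opponent action. Compare each pair of P1's strategies column-by-column:
  A vs B: [1 vs 4, 5 vs 6, 7 vs 5] → A does not strictly dominate B (column X: 1 ≤ 4)
  A vs C: [1 vs 4, 5 vs 2, 7 vs 1] → A does not strictly dominate C (column X: 1 ≤ 4)
  B vs A: [4 vs 1, 6 vs 5, 5 vs 7] → B does not strictly dominate A (column Z: 5 ≤ 7)
  B vs C: [4 vs 4, 6 vs 2, 5 vs 1] → B does not strictly dominate C (column X: 4 ≤ 4)
  C vs A: [4 vs 1, 2 vs 5, 1 vs 7] → C does not strictly dominate A (column Y: 2 ≤ 5)
  C vs B: [4 vs 4, 2 vs 6, 1 vs 5] → C does not strictly dominate B (column X: 4 ≤ 4)
No single strategy strictly dominates all others → no strictly dominant strategy.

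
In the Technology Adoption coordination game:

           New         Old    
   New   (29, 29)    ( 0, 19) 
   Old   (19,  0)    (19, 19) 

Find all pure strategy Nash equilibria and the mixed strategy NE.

Pure NE: (New, New) and (Old, Old); Mixed NE: p = 0.6552, q = 0.6552

Work:
Check pure NE:
(New, New): (29, 29) - no unilateral deviation beneficial
(Old, Old): (19, 19) - no unilateral deviation beneficial
Mixed NE: P1 plays New with p = 0.6552, P2 plays New with q = 0.6552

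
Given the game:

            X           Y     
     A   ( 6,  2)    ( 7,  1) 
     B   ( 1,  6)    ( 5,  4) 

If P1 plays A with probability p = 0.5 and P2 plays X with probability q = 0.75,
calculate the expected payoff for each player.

E[P1] = 4.125, E[P2] = 3.625

Work:
E[P1] = p·q·π₁(A,X) + p·(1-q)·π₁(A,Y) + (1-p)·q·π₁(B,X) + (1-p)·(1-q)·π₁(B,Y)
= 0.5·0.75·6 + 0.5·0.25·7 + 0.5·0.75·1 + 0.5·0.25·5
= 4.125

E[P2] = 3.625 (similar calculation)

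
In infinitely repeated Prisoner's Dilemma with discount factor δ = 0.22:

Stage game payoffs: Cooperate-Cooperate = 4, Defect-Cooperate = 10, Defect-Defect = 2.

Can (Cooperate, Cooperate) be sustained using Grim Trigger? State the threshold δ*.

δ* = 0.75; since δ = 0.22 < 0.75, cooperation cannot be sustained

Work:
For Grim Trigger:
Cooperate forever: 4/(1-δ)
Defect then punished: 10 + 2·δ/(1-δ)
Need: 4/(1-δ) ≥ 10 + 2·δ/(1-δ)
Solving: δ ≥ (T-R)/(T-P) = (10-4)/(10-2) = 0.75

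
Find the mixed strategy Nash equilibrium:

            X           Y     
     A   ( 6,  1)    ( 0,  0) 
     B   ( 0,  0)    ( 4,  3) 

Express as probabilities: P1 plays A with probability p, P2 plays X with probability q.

p = 0.75, q = 0.4

Work:
Find probabilities that make opponent indifferent:
P2 chooses q to make P1 indifferent between A and B
P1 chooses p to make P2 indifferent between X and Y
Mixed NE: P1 plays (A: 0.75, B: 0.25), P2 plays (X: 0.4, Y: 0.6)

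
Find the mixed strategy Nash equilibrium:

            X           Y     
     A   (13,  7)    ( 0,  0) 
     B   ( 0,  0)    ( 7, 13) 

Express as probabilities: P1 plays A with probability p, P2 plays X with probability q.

p = 0.65, q = 0.35

Work:
Find probabilities that make opponent indifferent:
P2 chooses q to make P1 indifferent between A and B
P1 chooses p to make P2 indifferent between X and Y
Mixed NE: P1 plays (A: 0.65, B: 0.35), P2 plays (X: 0.35, Y: 0.65)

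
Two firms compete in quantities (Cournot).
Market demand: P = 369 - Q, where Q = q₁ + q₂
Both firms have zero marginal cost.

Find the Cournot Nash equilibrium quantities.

q₁* = q₂* = 123.0; P* = 123.0

Work:
Profit: π_i = P·q_i = (a - q_i - q_j)·q_i
FOC: ∂π_i/∂q_i = a - 2q_i - q_j = 0
Reaction function: q_i = (369 - q_j)/2
Symmetry: q* = 369/3 = 123.0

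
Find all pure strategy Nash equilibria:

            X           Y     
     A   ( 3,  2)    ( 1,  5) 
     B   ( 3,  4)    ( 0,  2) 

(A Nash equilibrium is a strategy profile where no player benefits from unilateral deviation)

Nash equilibrium: (A, Y), (B, X)

Work:
Best responses:
  P1 vs X: payoffs [3, 3] → best response A/B (payoff 3)
  P1 vs Y: payoffs [1, 0] → best response A (payoff 1)
  P2 vs A: payoffs [2, 5] → best response Y (payoff 5)
  P2 vs B: payoffs [4, 2] → best response X (payoff 4)
Mutual best responses: (A,Y), (B,X) → Nash equilibria.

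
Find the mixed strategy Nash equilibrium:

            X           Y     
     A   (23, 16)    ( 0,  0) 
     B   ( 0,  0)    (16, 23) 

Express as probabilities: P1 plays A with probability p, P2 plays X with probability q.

p = 0.5897, q = 0.4103

Work:
Find probabilities that make opponent indifferent:
P2 chooses q to make P1 indifferent between A and B
P1 chooses p to make P2 indifferent between X and Y
Mixed NE: P1 plays (A: 0.5897, B: 0.4103), P2 plays (X: 0.4103, Y: 0.5897)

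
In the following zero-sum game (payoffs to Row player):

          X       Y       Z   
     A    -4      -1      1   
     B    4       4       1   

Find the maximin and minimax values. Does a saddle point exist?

Maximin = 1, Minimax = 1, Saddle: True

Work:
Row minimums: [-4, 1] → maximin = 1
Column maximums: [4, 4, 1] → minimax = 1
Saddle point exists! Game value = 1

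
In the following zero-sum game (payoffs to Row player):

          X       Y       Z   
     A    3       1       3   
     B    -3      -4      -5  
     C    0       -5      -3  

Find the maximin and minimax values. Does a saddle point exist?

Maximin = 1, Minimax = 1, Saddle: True

Work:
Row minimums: [1, -5, -5] → maximin = 1
Column maximums: [3, 1, 3] → minimax = 1
Saddle point exists! Game value = 1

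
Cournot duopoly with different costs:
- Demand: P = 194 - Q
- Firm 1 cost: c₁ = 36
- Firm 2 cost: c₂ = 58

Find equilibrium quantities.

q₁* = 60.0, q₂* = 38.0

Work:
Reaction: q₁ = (194 - 36 - q₂)/2
Reaction: q₂ = (194 - 58 - q₁)/2
Solve simultaneously:
q₁* = (194 - 2×36 + 58)/3 = 60.0
q₂* = (194 - 2×58 + 36)/3 = 38.0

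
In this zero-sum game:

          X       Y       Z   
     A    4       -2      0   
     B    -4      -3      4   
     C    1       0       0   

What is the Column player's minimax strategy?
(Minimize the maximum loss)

Column should play Y, value = 0

Work:
Column player minimizes Row's maximum payoff:
Column X: max payoff to Row = 4
Column Y: max payoff to Row = 0
Column Z: max payoff to Row = 4
Minimum is 0, achieved by column Y.
Minimax strategy: Y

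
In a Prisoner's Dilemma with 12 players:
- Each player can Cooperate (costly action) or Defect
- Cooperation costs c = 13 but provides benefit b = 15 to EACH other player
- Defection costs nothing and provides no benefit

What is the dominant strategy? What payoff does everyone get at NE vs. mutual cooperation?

Dominant: Defect; NE payoff = 0; Coop payoff = 152

Work:
Defect dominates (saves cost c = 13, benefit to others is external)
NE: All defect → everyone gets 0
If all cooperate: each receives (11)×15 - 13 = 152
Social dilemma: 152 > 0 but NE gives 0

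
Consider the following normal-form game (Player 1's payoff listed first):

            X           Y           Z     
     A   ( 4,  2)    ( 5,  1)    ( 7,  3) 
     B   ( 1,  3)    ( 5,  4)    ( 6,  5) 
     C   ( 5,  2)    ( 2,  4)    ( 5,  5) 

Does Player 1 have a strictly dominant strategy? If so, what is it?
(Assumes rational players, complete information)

No strictly dominant strategy exists for Player 1

Work:
A strategy strictly dominates another if it gives a strictly higher payoff against every opponent action. Compare each pair of P1's strategies column-by-column:
  A vs B: [4 vs 1, 5 vs 5, 7 vs 6] → A does not strictly dominate B (column Y: 5 ≤ 5)
  A vs C: [4 vs 5, 5 vs 2, 7 vs 5] → A does not strictly dominate C (column X: 4 ≤ 5)
  B vs A: [1 vs 4, 5 vs 5, 6 vs 7] → B does not strictly dominate A (column X: 1 ≤ 4)
  B vs C: [1 vs 5, 5 vs 2, 6 vs 5] → B does not strictly dominate C (column X: 1 ≤ 5)
  C vs A: [5 vs 4, 2 vs 5, 5 vs 7] → C does not strictly dominate A (column Y: 2 ≤ 5)
  C vs B: [5 vs 1, 2 vs 5, 5 vs 6] → C does not strictly dominate B (column Y: 2 ≤ 5)
No single strategy strictly dominates all others → no strictly dominant strategy.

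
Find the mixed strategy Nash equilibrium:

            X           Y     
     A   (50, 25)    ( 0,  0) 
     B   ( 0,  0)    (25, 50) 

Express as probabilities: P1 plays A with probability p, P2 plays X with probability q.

p = 0.6667, q = 0.3333

Work:
Find probabilities that make opponent indifferent:
P2 chooses q to make P1 indifferent between A and B
P1 chooses p to make P2 indifferent between X and Y
Mixed NE: P1 plays (A: 0.6667, B: 0.3333), P2 plays (X: 0.3333, Y: 0.6667)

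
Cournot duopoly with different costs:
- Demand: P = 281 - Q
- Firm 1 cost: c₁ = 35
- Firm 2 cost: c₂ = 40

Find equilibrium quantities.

q₁* = 83.67, q₂* = 78.67

Work:
Reaction: q₁ = (281 - 35 - q₂)/2
Reaction: q₂ = (281 - 40 - q₁)/2
Solve simultaneously:
q₁* = (281 - 2×35 + 40)/3 = 83.67
q₂* = (281 - 2×40 + 35)/3 = 78.67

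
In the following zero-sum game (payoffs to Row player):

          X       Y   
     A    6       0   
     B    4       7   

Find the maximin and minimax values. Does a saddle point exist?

Maximin = 4, Minimax = 6, Saddle: False

Work:
Row minimums: [0, 4] → maximin = 4
Column maximums: [6, 7] → minimax = 6
No saddle point (maximin ≠ minimax). Mixed strategy needed.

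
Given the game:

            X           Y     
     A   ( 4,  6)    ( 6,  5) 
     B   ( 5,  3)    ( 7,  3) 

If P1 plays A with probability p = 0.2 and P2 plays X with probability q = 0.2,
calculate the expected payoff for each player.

E[P1] = 6.4, E[P2] = 3.44

Work:
E[P1] = p·q·π₁(A,X) + p·(1-q)·π₁(A,Y) + (1-p)·q·π₁(B,X) + (1-p)·(1-q)·π₁(B,Y)
= 0.2·0.2·4 + 0.2·0.8·6 + 0.8·0.2·5 + 0.8·0.8·7
= 6.4

E[P2] = 3.44 (similar calculation)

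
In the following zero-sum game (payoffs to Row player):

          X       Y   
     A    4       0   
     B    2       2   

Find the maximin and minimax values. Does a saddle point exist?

Maximin = 2, Minimax = 2, Saddle: True

Work:
Row minimums: [0, 2] → maximin = 2
Column maximums: [4, 2] → minimax = 2
Saddle point exists! Game value = 2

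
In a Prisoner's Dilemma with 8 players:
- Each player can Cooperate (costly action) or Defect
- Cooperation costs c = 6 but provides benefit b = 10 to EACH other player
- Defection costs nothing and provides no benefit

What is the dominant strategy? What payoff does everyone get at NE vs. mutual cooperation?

Dominant: Defect; NE payoff = 0; Coop payoff = 64

Work:
Defect dominates (saves cost c = 6, benefit to others is external)
NE: All defect → everyone gets 0
If all cooperate: each receives (7)×10 - 6 = 64
Social dilemma: 64 > 0 but NE gives 0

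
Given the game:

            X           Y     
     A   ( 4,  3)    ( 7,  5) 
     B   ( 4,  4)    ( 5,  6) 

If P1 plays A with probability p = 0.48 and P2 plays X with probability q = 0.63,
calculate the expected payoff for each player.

E[P1] = 4.7252, E[P2] = 4.26

Work:
E[P1] = p·q·π₁(A,X) + p·(1-q)·π₁(A,Y) + (1-p)·q·π₁(B,X) + (1-p)·(1-q)·π₁(B,Y)
= 0.48·0.63·4 + 0.48·0.37·7 + 0.52·0.63·4 + 0.52·0.37·5
= 4.7252

E[P2] = 4.26 (similar calculation)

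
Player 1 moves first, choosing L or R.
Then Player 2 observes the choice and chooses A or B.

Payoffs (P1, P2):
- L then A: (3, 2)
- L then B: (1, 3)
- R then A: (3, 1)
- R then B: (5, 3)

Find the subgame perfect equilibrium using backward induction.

P1 plays R, P2 plays B after L and B after R; Payoff (5, 3)

Work:
Backward induction:
After L: P2 chooses B → P1 gets 1
After R: P2 chooses B → P1 gets 5
P1 chooses R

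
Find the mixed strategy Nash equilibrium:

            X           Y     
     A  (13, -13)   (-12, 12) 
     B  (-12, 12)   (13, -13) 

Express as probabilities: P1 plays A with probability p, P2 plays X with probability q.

p = 0.5, q = 0.5

Work:
Find probabilities that make opponent indifferent:
P2 chooses q to make P1 indifferent between A and B
P1 chooses p to make P2 indifferent between X and Y
Mixed NE: P1 plays (A: 0.5, B: 0.5), P2 plays (X: 0.5, Y: 0.5)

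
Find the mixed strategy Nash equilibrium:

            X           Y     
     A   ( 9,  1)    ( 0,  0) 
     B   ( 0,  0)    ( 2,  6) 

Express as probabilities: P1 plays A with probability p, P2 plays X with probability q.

p = 0.8571, q = 0.1818

Work:
Find probabilities that make opponent indifferent:
P2 chooses q to make P1 indifferent between A and B
P1 chooses p to make P2 indifferent between X and Y
Mixed NE: P1 plays (A: 0.8571, B: 0.1429), P2 plays (X: 0.1818, Y: 0.8182)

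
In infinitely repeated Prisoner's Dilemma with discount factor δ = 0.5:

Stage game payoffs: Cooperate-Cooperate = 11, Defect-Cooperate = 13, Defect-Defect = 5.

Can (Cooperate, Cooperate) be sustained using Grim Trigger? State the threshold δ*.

δ* = 0.25; since δ = 0.5 ≥ 0.25, cooperation can be sustained

Work:
For Grim Trigger:
Cooperate forever: 11/(1-δ)
Defect then punished: 13 + 5·δ/(1-δ)
Need: 11/(1-δ) ≥ 13 + 5·δ/(1-δ)
Solving: δ ≥ (T-R)/(T-P) = (13-11)/(13-5) = 0.25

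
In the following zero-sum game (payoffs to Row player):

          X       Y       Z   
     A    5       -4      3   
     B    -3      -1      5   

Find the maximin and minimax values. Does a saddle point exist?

Maximin = -3, Minimax = -1, Saddle: False

Work:
Row minimums: [-4, -3] → maximin = -3
Column maximums: [5, -1, 5] → minimax = -1
No saddle point (maximin ≠ minimax). Mixed strategy needed.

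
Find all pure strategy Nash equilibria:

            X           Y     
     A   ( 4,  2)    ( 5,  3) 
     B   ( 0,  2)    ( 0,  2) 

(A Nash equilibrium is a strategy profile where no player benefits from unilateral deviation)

Nash equilibrium: (A, Y)

Work:
Best responses:
  P1 vs X: payoffs [4, 0] → best response A (payoff 4)
  P1 vs Y: payoffs [5, 0] → best response A (payoff 5)
  P2 vs A: payoffs [2, 3] → best response Y (payoff 3)
  P2 vs B: payoffs [2, 2] → best response X/Y (payoff 2)
Mutual best responses: (A,Y) → Nash equilibria.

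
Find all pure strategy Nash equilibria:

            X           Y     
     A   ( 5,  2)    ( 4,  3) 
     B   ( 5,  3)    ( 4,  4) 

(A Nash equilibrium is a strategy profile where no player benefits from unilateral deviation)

Nash equilibrium: (A, Y), (B, Y)

Work:
Best responses:
  P1 vs X: payoffs [5, 5] → best response A/B (payoff 5)
  P1 vs Y: payoffs [4, 4] → best response A/B (payoff 4)
  P2 vs A: payoffs [2, 3] → best response Y (payoff 3)
  P2 vs B: payoffs [3, 4] → best response Y (payoff 4)
Mutual best responses: (A,Y), (B,Y) → Nash equilibria.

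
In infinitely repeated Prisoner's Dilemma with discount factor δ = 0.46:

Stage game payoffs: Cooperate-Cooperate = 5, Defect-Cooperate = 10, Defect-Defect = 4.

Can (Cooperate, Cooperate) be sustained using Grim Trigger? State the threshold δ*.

δ* = 0.8333; since δ = 0.46 < 0.8333, cooperation cannot be sustained

Work:
For Grim Trigger:
Cooperate forever: 5/(1-δ)
Defect then punished: 10 + 4·δ/(1-δ)
Need: 5/(1-δ) ≥ 10 + 4·δ/(1-δ)
Solving: δ ≥ (T-R)/(T-P) = (10-5)/(10-4) = 0.8333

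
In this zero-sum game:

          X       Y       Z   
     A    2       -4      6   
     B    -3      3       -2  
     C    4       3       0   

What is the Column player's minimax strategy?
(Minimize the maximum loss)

Column should play Y, value = 3

Work:
Column player minimizes Row's maximum payoff:
Column X: max payoff to Row = 4
Column Y: max payoff to Row = 3
Column Z: max payoff to Row = 6
Minimum is 3, achieved by column Y.
Minimax strategy: Y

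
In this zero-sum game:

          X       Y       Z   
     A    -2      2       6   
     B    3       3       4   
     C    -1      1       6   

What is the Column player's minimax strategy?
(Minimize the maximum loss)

Column should play X or Y (all achieve the minimum), value = 3

Work:
Column player minimizes Row's maximum payoff:
Column X: max payoff to Row = 3
Column Y: max payoff to Row = 3
Column Z: max payoff to Row = 6
Minimum is 3, achieved by columns X, Y (tied).
Each of X or Y is a minimax strategy.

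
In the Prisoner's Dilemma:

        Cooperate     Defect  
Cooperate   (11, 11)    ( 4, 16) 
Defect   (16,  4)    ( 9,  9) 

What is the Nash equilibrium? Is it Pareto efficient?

(Defect, Defect) is NE; not Pareto efficient

Work:
Defect dominates Cooperate for both players:
If P2 cooperates: Defect (16) > Cooperate (11)
If P2 defects: Defect (9) > Cooperate (4)
NE: (Defect, Defect) with payoff (9, 9)
But (Cooperate, Cooperate) = (11, 11) Pareto dominates (9, 9)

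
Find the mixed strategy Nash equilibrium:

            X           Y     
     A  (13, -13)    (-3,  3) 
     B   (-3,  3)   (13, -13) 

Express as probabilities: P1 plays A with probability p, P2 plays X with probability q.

p = 0.5, q = 0.5

Work:
Find probabilities that make opponent indifferent:
P2 chooses q to make P1 indifferent between A and B
P1 chooses p to make P2 indifferent between X and Y
Mixed NE: P1 plays (A: 0.5, B: 0.5), P2 plays (X: 0.5, Y: 0.5)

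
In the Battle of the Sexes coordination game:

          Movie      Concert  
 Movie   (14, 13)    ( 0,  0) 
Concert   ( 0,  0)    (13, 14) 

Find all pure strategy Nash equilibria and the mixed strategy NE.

Pure NE: (Movie, Movie) and (Concert, Concert); Mixed NE: p = 0.5185, q = 0.4815

Work:
Check pure NE:
(Movie, Movie): (14, 13) - no unilateral deviation beneficial
(Concert, Concert): (13, 14) - no unilateral deviation beneficial
Mixed NE: P1 plays Movie with p = 0.5185, P2 plays Movie with q = 0.4815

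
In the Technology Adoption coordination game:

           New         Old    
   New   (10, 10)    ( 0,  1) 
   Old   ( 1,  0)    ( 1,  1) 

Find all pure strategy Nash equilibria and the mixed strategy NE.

Pure NE: (New, New) and (Old, Old); Mixed NE: p = 0.1, q = 0.1

Work:
Check pure NE:
(New, New): (10, 10) - no unilateral deviation beneficial
(Old, Old): (1, 1) - no unilateral deviation beneficial
Mixed NE: P1 plays New with p = 0.1, P2 plays New with q = 0.1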